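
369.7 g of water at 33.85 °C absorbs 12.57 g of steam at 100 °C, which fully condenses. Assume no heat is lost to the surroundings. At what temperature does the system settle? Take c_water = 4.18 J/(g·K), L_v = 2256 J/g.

Energy conservation, ΣQ = 0:
latent heat released on condensation: 12.57×2256 = 28358; condensed water 100 °C→T: 52.54(T − 100); original water: 1545.3(T − 33.85)
1597.9 T = 28358 + 5254.3 + 52310 = 85922
T ≈ 53.77 °C, under the boiling point, so the assumption holds.

T_f ≈ 53.8 °C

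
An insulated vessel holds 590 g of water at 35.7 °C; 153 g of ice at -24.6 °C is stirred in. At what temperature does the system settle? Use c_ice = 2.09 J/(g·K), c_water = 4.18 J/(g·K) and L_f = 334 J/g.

T_f ≈ 9.4 °C

Net heat exchanged in the isolated system is zero:
ice -24.6→0 °C: 153·2.09·24.6 = 7866.3
  fusion: m_ice L_f = 153·334 = 51102
  warm the meltwater: 639.54 T
  water: 2466.2(T − 35.7)
3105.7 T = 88043 − 58968 = 29075
T ≈ 9.36 °C — above 0 °C, consistent with complete melting.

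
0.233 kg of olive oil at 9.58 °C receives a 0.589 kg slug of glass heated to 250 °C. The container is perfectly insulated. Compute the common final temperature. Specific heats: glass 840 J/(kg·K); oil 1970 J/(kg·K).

Heat gained plus heat lost sum to zero:
0.589*840*(T − 250) + 0.233*1970*(T − 9.58) = 0
494.76(T − 250) + 459.01(T − 9.58) = 0
(494.76 + 459.01) T = 494.76*250 + 459.01*9.58
T = 128087 / 953.77 = 134 °C

T_f ≈ 134.3 °C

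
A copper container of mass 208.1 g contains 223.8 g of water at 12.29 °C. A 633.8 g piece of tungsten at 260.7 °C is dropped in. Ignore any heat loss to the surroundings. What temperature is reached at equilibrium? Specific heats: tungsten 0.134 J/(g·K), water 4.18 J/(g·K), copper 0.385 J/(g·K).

T_f ≈ 31.5 °C

Energy conservation, ΣQ = 0:
633.8·0.134·(T − 260.7) + 223.8·4.18·(T − 12.29) + 208.1·0.385·(T − 12.29) = 0
84.93(T − 260.7) + 935.48(T − 12.29) + 80.12(T − 12.29) = 0
(84.93 + 935.48 + 80.12) T = 84.93·260.7 + 935.48·12.29 + 80.12·12.29
T = 34623 / 1100.5 = 31.5 °C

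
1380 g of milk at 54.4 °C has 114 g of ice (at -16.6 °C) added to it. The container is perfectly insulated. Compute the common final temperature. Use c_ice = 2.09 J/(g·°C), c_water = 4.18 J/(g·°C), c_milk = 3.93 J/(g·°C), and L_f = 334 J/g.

T_f ≈ 42.9 °C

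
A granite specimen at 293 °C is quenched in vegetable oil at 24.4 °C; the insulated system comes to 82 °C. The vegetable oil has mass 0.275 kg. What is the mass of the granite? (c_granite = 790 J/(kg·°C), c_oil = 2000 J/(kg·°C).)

m ≈ 0.19 kg

Setting the total heat transfer to zero:
m·790·(82 − 293) + 0.275·2000·(82 − 24.4) = 0
-166690 m = -31680
m = -31680/-166690 ≈ 0.1901 kg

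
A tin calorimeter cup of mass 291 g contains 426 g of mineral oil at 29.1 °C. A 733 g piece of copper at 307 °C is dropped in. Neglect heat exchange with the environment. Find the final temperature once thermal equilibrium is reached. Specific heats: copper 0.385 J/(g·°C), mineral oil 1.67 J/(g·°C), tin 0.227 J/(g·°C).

T_f ≈ 103.1 °C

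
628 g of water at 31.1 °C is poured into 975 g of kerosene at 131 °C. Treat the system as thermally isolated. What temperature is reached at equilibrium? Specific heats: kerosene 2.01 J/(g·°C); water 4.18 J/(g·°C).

Taking heat into each body as positive, Σ m c ΔT = 0:
975×2.01×(T − 131) + 628×4.18×(T − 31.1) = 0
4584.8 T = 338366
T = 338366/4584.8 ≈ 73.80 °C

T_f ≈ 73.8 °C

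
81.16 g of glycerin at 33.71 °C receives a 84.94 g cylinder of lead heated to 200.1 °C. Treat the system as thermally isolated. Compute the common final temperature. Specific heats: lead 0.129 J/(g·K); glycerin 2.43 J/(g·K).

T_f ≈ 42.5 °C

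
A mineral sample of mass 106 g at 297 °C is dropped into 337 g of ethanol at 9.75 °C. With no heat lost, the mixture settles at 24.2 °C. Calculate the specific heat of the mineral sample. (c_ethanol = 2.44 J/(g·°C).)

m_s c (T_s − T_f) = m_ethanol c_ethanol (T_f − T_0):
106·c·(297 − 24.2) = 337·2.44·(24.2 − 9.75)
28917 c = 11882  ⇒  c ≈ 0.4109 J/(g·°C)

c ≈ 0.411 J/(g·°C)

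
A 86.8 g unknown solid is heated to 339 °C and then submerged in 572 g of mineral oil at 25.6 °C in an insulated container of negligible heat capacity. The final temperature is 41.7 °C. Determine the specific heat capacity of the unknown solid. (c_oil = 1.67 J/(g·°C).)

c ≈ 0.596 J/(g·°C)

Heat lost by the unknown solid = heat gained by the oil:
86.8×c×(339 − 41.7) = 572×1.67×(41.7 − 25.6)
25806 c = 15379  ⇒  c ≈ 0.596 J/(g·°C)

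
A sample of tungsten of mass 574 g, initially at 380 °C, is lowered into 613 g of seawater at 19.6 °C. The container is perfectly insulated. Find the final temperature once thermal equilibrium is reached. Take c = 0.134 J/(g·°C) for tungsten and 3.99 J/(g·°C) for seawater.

T_f is the heat-capacity-weighted average of the initial temperatures:
T_f = (76.92*380 + 2445.9*19.6) / (76.92 + 2445.9)
    = 77167 / 2522.8 ≈ 30.59 °C

T_f ≈ 30.6 °C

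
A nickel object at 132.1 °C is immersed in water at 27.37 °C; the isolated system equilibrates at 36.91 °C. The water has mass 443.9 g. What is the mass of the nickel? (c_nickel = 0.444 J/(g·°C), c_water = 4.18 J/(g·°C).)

|Q_nickel| = |Q_water|:
m×0.444×(132.1 − 36.91) = 443.9×4.18×(36.91 − 27.37)
42.26 m = 17701  ⇒  m ≈ 418.8 g

m ≈ 419 g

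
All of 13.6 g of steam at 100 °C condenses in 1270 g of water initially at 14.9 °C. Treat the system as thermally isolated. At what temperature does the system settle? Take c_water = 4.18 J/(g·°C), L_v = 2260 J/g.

T_f ≈ 21.5 °C

Conservation of energy gives ΣQ = 0:
steam→water at 100 °C releases m L_v = 13.6·2260 = 30736
  condensed water 100 °C→T: 56.85(T − 100)
  water warms: 1270·4.18·(T − 14.9) = 5308.6(T − 14.9)
5365.4 T = 30736 + 5684.8 + 79098 = 115519
T ≈ 21.53 °C, under the boiling point, so the assumption holds.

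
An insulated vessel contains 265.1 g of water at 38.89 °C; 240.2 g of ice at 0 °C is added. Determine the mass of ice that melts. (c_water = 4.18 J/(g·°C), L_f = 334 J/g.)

Heat available from the water dropping to 0 °C: 265.1·4.18·38.89 = 43095 J.
Melting all 240.2 g of ice would need 240.2·334 = 80227 J.
Since 43095 < 80227 J, not all the ice melts; equilibrium is at 0 °C.
m_melt = 43095 / L_f = 129 g.

m_melted ≈ 129 g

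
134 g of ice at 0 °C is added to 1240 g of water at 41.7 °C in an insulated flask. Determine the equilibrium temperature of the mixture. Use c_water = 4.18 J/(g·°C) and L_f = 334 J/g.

Setting the total heat transfer to zero:
fusion: m_ice L_f = 134×334 = 44756; meltwater 0→T: 134×4.18×T = 560.12 T; water cools: 1240×4.18×(T − 41.7) = 5183.2(T − 41.7)
5743.3 T = 216139 − 44756 = 171383
T ≈ 29.84 °C. Since T > 0 °C, the all-ice-melts assumption holds.

T_f ≈ 29.8 °C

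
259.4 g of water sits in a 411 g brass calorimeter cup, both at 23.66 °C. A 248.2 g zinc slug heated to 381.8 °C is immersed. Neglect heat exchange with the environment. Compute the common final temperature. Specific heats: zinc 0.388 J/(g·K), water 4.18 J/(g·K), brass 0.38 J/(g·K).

Energy conservation, ΣQ = 0:
248.2·0.388·(T − 381.8) + 259.4·4.18·(T − 23.66) + 411·0.38·(T − 23.66) = 0
96.3(T − 381.8) + 1084.3(T − 23.66) + 156.18(T − 23.66) = 0
(96.3 + 1084.3 + 156.18) T = 96.3·381.8 + 1084.3·23.66 + 156.18·23.66
T = 66118/1336.8 ≈ 49.46 °C

T_f ≈ 49.5 °C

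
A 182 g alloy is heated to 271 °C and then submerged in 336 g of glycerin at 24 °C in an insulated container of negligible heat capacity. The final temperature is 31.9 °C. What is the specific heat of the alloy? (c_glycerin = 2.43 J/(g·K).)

m_s c (T_s − T_f) = m_glycerin c_glycerin (T_f − T_0):
182·c·(271 − 31.9) = 336·2.43·(31.9 − 24)
43516 c = 6450.2  ⇒  c ≈ 0.1482 J/(g·K)

c ≈ 0.148 J/(g·K)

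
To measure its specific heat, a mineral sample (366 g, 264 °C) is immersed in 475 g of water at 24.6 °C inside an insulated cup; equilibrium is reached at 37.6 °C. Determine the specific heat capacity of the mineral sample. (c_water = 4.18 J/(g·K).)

c ≈ 0.311 J/(g·K)

Net heat exchanged in the isolated system is zero:
366·c·(37.6 − 264) + 475·4.18·(37.6 − 24.6) = 0
-82862 c = -25811
c = -25811/-82862 ≈ 0.3115 J/(g·K)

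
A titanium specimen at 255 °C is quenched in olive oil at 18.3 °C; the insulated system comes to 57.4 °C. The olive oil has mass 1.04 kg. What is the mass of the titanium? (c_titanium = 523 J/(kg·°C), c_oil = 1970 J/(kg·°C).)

Energy conservation, ΣQ = 0:
m·523·(57.4 − 255) + 1.04·1970·(57.4 − 18.3) = 0
-103345 m = -80108
m = -80108/-103345 ≈ 0.7752 kg

m ≈ 0.775 kg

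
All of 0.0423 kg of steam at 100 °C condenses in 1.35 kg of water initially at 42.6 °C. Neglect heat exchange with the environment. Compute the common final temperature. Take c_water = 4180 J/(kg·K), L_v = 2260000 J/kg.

T_f ≈ 60.8 °C

Setting the total heat transfer to zero:
condense steam: −0.0423·2260000 = −95598
  condensed water 100 °C→T: 176.81(T − 100)
  original water: 5643(T − 42.6)
5819.8 T = 95598 + 17681 + 240392 = 353671
T ≈ 60.77 °C — below 100 °C, confirming all the steam condensed.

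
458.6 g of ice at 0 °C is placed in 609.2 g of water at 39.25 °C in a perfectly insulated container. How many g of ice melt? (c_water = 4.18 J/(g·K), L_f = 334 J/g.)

Cooling the water to 0 °C releases 609.2×4.18×39.25 = 99948 J.
Melting all 458.6 g of ice would need 458.6×334 = 153172 J.
Since 99948 < 153172 J, not all the ice melts; equilibrium is at 0 °C.
Mass melted = 99948/334 ≈ 299.2 g.

m_melted ≈ 299 g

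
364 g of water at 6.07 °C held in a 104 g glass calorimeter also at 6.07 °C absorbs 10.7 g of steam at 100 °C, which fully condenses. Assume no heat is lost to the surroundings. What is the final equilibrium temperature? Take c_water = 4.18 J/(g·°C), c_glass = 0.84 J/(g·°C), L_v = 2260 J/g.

Energy balance with sensible and latent terms:
steam→water at 100 °C releases m L_v = 10.7·2260 = 24182
  condensate cools 100→T: 10.7·4.18·(T − 100) = 44.73(T − 100)
  original water: 1521.5(T − 6.07)
  cup: 87.36(T − 6.07)
1653.6 T = 24182 + 4472.6 + 9765.9 = 38421
T ≈ 23.23 °C — below 100 °C, confirming all the steam condensed.

T_f ≈ 23.2 °C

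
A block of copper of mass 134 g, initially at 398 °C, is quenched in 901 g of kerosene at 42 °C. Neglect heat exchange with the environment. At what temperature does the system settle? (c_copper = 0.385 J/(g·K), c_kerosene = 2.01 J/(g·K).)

T_f ≈ 51.9 °C

Let T be the final temperature. ΣQ_i = 0:
134·0.385·(T − 398) + 901·2.01·(T − 42) = 0
(51.59 + 1811) T = 51.59·398 + 1811·42
T ≈ 51.86 °C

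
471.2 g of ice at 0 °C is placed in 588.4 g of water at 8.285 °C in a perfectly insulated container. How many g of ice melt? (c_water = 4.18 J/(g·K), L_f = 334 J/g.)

Cooling the water to 0 °C releases 588.4×4.18×8.285 = 20377 J.
Fully melting the ice requires m_ice L_f = 471.2×334 = 157381 J.
That's not enough to melt it all — equilibrium is at 0 °C with ice remaining.
m_melted×334 = 20377  ⇒  m_melted ≈ 61.01 g.

m_melted ≈ 61 g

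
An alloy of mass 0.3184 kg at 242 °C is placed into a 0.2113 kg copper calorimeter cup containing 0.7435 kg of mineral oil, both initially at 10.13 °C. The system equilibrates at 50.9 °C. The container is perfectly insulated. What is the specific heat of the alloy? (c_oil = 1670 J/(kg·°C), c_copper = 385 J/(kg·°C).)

c ≈ 886 J/(kg·°C)

Taking heat into each body as positive, Σ m c ΔT = 0:
0.3184×c×(50.9 − 242) + 0.7435×1670×(50.9 − 10.13) + 0.2113×385×(50.9 − 10.13) = 0
-60.85 c = -53939
c = -53939/-60.85 ≈ 886.5 J/(kg·°C)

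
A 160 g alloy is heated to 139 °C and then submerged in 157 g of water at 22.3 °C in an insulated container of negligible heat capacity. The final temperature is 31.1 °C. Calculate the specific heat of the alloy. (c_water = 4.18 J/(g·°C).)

c ≈ 0.335 J/(g·°C)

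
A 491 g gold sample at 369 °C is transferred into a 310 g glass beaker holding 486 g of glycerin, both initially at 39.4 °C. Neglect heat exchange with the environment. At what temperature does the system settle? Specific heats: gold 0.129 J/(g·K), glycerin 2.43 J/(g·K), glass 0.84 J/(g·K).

T_f ≈ 53.3 °C

Heat gained plus heat lost sum to zero:
491*0.129*(T − 369) + 486*2.43*(T − 39.4) + 310*0.84*(T − 39.4) = 0
(63.34 + 1181 + 260.4) T = 63.34*369 + 1181*39.4 + 260.4*39.4
T = 80162/1504.7 ≈ 53.27 °C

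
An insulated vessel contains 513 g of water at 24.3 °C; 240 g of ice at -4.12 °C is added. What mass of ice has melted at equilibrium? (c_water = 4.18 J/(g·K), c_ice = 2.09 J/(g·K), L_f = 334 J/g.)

Cooling the water to 0 °C releases 513·4.18·24.3 = 52107 J.
Of that, 240·2.09·4.12 = 2066.6 J goes to bring the ice to 0 °C, leaving 50041 J.
To melt every bit of ice: 240·334 = 80160 J.
That's not enough to melt it all — equilibrium is at 0 °C with ice remaining.
Mass melted = 50041/334 ≈ 149.8 g.

m_melted ≈ 150 g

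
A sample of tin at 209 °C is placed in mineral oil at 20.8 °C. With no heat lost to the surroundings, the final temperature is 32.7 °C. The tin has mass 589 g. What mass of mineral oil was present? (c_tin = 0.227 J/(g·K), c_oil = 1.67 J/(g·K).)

Net heat exchanged in the isolated system is zero:
589·0.227·(32.7 − 209) + m·1.67·(32.7 − 20.8) = 0
19.87 m = 23572
m = 23572/19.87 ≈ 1186 g

m ≈ 1190 g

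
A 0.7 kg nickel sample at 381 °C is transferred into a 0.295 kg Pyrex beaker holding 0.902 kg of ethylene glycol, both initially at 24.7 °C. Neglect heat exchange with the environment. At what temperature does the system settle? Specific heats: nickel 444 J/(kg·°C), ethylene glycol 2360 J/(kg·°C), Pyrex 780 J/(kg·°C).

Heat gained plus heat lost sum to zero:
0.7*444*(T − 381) + 0.902*2360*(T − 24.7) + 0.295*780*(T − 24.7) = 0
(310.8 + 2128.7 + 230.1) T = 310.8*381 + 2128.7*24.7 + 230.1*24.7
T = 176678 / 2669.6 = 66.2 °C

T_f ≈ 66.2 °C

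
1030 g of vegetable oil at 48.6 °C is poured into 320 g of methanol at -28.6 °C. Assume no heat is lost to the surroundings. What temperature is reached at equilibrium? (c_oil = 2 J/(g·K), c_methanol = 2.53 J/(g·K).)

T_f ≈ 26.8 °C

Heat lost by the oil equals heat gained by the methanol:
1030·2·(48.6 − T) = 320·2.53·(T − (-28.6))
2060(48.6 − T) = 809.6(T − (-28.6))
2869.6 T = 76961  ⇒  T ≈ 26.82 °C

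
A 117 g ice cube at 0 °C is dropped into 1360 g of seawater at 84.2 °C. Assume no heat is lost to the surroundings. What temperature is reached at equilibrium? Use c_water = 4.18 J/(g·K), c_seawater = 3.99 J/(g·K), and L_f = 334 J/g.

Let T be the final temperature. ΣQ_i = 0:
latent heat to melt: 117·334 = 39078
  warm the meltwater: 489.06 T
  seawater cools: 1360·3.99·(T − 84.2) = 5426.4(T − 84.2)
5915.5 T = 456903 − 39078 = 417825
T ≈ 70.63 °C (positive, so assuming full melt was valid).

T_f ≈ 70.6 °C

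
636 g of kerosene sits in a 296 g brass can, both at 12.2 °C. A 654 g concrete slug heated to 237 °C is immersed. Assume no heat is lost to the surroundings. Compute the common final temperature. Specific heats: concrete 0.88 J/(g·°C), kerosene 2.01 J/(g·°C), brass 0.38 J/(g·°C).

T_f ≈ 78.0 °C

Let T be the final temperature. ΣQ_i = 0:
654*0.88*(T − 237) + 636*2.01*(T − 12.2) + 296*0.38*(T − 12.2) = 0
575.52(T − 237) + 1278.4(T − 12.2) + 112.48(T − 12.2) = 0
1966.4 T = 153366
T = 153366/1966.4 ≈ 78.00 °C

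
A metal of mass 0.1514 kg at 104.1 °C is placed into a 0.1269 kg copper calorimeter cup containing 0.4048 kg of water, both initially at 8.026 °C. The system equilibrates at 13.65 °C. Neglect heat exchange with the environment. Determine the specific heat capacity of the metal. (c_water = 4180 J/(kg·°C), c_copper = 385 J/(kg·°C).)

c ≈ 715 J/(kg·°C)

Setting the total heat transfer to zero:
0.1514×c×(13.65 − 104.1) + 0.4048×4180×(13.65 − 8.026) + 0.1269×385×(13.65 − 8.026) = 0
-13.69 c = -9790.9
c = -9790.9/-13.69 ≈ 715 J/(kg·°C)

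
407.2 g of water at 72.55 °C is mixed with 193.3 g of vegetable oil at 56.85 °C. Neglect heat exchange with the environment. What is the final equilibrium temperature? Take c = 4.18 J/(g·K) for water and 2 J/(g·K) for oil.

T_f is the heat-capacity-weighted average of the initial temperatures:
T_f = (1702.1*72.55 + 386.6*56.85) / (1702.1 + 386.6)
    = 145465 / 2088.7 ≈ 69.64 °C

T_f ≈ 69.6 °C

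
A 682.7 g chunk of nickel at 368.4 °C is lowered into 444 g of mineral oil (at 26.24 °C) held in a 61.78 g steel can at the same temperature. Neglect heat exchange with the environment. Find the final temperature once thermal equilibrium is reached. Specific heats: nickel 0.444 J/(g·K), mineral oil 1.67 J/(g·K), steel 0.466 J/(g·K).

T_f ≈ 122.9 °C

Conservation of energy gives ΣQ = 0:
682.7×0.444×(T − 368.4) + 444×1.67×(T − 26.24) + 61.78×0.466×(T − 26.24) = 0
303.12(T − 368.4) + 741.48(T − 26.24) + 28.79(T − 26.24) = 0
1073.4 T = 131881
T = 131881/1073.4 ≈ 122.86 °C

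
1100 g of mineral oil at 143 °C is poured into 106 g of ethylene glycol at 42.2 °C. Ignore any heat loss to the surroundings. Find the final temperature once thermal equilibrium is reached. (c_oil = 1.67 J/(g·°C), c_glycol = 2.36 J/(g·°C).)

Set heat shed by the hot body equal to heat absorbed by the cold body:
1100·1.67·(143 − T) = 106·2.36·(T − 42.2)
1837(143 − T) = 250.16(T − 42.2)
2087.2 T = 273248  ⇒  T ≈ 130.92 °C

T_f ≈ 130.9 °C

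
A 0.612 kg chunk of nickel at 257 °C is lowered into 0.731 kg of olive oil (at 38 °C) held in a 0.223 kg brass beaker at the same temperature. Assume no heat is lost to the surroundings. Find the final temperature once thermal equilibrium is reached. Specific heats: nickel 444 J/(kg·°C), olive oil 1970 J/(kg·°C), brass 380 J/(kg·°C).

T_f ≈ 71.1 °C

Net heat exchanged in the isolated system is zero:
0.612*444*(T − 257) + 0.731*1970*(T − 38) + 0.223*380*(T − 38) = 0
271.73(T − 257) + 1440.1(T − 38) + 84.74(T − 38) = 0
1796.5 T = 127777
T ≈ 71.12 °C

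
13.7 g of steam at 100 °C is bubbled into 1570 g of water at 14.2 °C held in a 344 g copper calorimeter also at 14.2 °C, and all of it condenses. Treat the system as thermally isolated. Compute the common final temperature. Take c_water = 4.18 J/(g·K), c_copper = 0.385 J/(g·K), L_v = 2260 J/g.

Let T be the final temperature. ΣQ_i = 0:
steam→water at 100 °C releases m L_v = 13.7×2260 = 30962; condensate cools 100→T: 13.7×4.18×(T − 100) = 57.27(T − 100); original water: 6562.6(T − 14.2); cup: 132.44(T − 14.2)
6752.3 T = 30962 + 5726.6 + 95070 = 131758
T ≈ 19.51 °C (< 100 °C, so full condensation is consistent).

T_f ≈ 19.5 °C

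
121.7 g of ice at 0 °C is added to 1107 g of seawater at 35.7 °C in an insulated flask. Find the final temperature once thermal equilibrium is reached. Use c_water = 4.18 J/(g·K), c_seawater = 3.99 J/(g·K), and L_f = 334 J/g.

T_f ≈ 23.8 °C

Net heat exchanged in the isolated system is zero:
latent heat to melt: 121.7·334 = 40648
  warm the meltwater: 508.71 T
  seawater: 4416.9(T − 35.7)
4925.6 T = 157684 − 40648 = 117037
T ≈ 23.76 °C — above 0 °C, consistent with complete melting.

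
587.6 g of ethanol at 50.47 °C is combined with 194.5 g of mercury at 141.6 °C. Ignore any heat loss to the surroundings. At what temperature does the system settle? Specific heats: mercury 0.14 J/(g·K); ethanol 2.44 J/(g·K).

With ΣQ=0 the equilibrium temperature is the m·c-weighted mean:
T_f = (27.23*141.6 + 1433.7*50.47) / (27.23 + 1433.7)
    = 76217 / 1461 ≈ 52.17 °C

T_f ≈ 52.2 °C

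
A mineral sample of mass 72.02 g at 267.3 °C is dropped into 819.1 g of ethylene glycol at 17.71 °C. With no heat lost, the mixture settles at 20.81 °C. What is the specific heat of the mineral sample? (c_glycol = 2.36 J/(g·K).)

c ≈ 0.338 J/(g·K)

m_s c (T_s − T_f) = m_glycol c_glycol (T_f − T_0):
72.02×c×(267.3 − 20.81) = 819.1×2.36×(20.81 − 17.71)
17752 c = 5992.5  ⇒  c ≈ 0.3376 J/(g·K)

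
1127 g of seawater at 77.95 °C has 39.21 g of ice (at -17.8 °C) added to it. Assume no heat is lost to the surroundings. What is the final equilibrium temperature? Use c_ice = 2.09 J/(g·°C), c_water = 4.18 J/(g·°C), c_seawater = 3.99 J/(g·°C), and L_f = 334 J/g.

Setting the total heat transfer to zero:
ice -17.8→0 °C: 39.21×2.09×17.8 = 1458.7
  melt ice: 39.21×334 = 13096
  meltwater 0→T: 39.21×4.18×T = 163.9 T
  seawater: 4496.7(T − 77.95)
4660.6 T = 350520 − 14555 = 335965
T ≈ 72.09 °C (positive, so assuming full melt was valid).

T_f ≈ 72.1 °C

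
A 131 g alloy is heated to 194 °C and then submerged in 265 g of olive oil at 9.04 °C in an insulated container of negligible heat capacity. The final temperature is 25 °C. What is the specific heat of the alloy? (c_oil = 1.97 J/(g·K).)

c ≈ 0.376 J/(g·K)

Heat lost by the alloy = heat gained by the oil:
131·c·(194 − 25) = 265·1.97·(25 − 9.04)
22139 c = 8331.9  ⇒  c ≈ 0.3763 J/(g·K)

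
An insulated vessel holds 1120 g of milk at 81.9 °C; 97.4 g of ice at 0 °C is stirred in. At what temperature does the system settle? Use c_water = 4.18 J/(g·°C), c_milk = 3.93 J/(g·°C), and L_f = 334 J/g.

Energy conservation, ΣQ = 0:
latent heat to melt: 97.4×334 = 32532; warm the meltwater: 407.13 T; milk: 4401.6(T − 81.9)
4808.7 T = 360491 − 32532 = 327959
T ≈ 68.20 °C — above 0 °C, consistent with complete melting.

T_f ≈ 68.2 °C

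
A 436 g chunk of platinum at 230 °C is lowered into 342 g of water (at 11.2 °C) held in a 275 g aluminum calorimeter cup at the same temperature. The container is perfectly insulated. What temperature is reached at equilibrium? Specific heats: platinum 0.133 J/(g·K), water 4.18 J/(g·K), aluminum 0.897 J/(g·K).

T_f ≈ 18.5 °C

Energy conservation, ΣQ = 0:
436·0.133·(T − 230) + 342·4.18·(T − 11.2) + 275·0.897·(T − 11.2) = 0
57.99(T − 230) + 1429.6(T − 11.2) + 246.68(T − 11.2) = 0
1734.2 T = 32111
T = 32111 / 1734.2 = 18.5 °C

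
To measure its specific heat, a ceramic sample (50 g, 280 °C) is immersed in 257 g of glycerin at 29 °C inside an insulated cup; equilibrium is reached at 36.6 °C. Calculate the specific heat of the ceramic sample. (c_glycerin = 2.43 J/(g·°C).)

m_s c (T_s − T_f) = m_glycerin c_glycerin (T_f − T_0):
50×c×(280 − 36.6) = 257×2.43×(36.6 − 29)
12170 c = 4746.3  ⇒  c ≈ 0.39 J/(g·°C)

c ≈ 0.39 J/(g·°C)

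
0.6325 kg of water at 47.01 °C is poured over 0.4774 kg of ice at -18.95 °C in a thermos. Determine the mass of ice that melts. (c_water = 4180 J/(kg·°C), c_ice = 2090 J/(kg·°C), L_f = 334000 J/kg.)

m_melted ≈ 0.316 kg

Heat available from the water dropping to 0 °C: 0.6325·4180·47.01 = 124287 J.
Warming the ice to 0 °C takes 0.4774·2090·18.95 = 18908 J, leaving 105380 J for melting.
To melt every bit of ice: 0.4774·334000 = 159452 J.
That's not enough to melt it all — equilibrium is at 0 °C with ice remaining.
Mass melted = 105380/334000 ≈ 0.3155 kg.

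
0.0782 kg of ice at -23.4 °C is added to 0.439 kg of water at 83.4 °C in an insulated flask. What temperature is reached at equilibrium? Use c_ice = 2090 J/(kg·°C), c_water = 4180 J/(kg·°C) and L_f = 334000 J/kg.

Net heat exchanged in the isolated system is zero:
ice -23.4→0 °C: 0.0782×2090×23.4 = 3824.4
  fusion: m_ice L_f = 0.0782×334000 = 26119
  meltwater 0→T: 0.0782×4180×T = 326.88 T
  water cools: 0.439×4180×(T − 83.4) = 1835(T − 83.4)
2161.9 T = 153041 − 29943 = 123097
T ≈ 56.94 °C — above 0 °C, consistent with complete melting.

T_f ≈ 56.9 °C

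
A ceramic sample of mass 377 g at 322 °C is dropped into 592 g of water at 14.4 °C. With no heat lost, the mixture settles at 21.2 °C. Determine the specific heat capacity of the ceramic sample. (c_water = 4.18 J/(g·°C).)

c ≈ 0.148 J/(g·°C)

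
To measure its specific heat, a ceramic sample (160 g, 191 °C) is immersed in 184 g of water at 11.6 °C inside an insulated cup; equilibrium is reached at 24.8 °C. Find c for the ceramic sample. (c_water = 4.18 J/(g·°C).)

c ≈ 0.382 J/(g·°C)

Setting the total heat transfer to zero:
160×c×(24.8 − 191) + 184×4.18×(24.8 − 11.6) = 0
-26592 c = -10152
c = -10152/-26592 ≈ 0.3818 J/(g·°C)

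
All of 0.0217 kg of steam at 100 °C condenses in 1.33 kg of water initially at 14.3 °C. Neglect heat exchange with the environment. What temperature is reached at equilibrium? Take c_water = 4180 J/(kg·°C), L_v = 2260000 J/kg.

Sum of m c ΔT and latent-heat terms is zero:
steam→water at 100 °C releases m L_v = 0.0217×2260000 = 49042; condensate cools 100→T: 0.0217×4180×(T − 100) = 90.71(T − 100); original water: 5559.4(T − 14.3)
5650.1 T = 49042 + 9070.6 + 79499 = 137612
T ≈ 24.36 °C — below 100 °C, confirming all the steam condensed.

T_f ≈ 24.4 °C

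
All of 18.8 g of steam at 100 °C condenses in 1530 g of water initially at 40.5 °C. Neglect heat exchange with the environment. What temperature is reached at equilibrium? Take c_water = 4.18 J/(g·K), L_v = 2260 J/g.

T_f ≈ 47.8 °C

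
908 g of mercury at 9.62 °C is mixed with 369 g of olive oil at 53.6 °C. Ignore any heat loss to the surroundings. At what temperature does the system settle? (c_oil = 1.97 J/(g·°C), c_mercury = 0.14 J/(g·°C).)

T_f ≈ 47.1 °C

Energy conservation, ΣQ = 0:
369·1.97·(T − 53.6) + 908·0.14·(T − 9.62) = 0
(726.93 + 127.12) T = 726.93·53.6 + 127.12·9.62
T = 40186/854.05 ≈ 47.05 °C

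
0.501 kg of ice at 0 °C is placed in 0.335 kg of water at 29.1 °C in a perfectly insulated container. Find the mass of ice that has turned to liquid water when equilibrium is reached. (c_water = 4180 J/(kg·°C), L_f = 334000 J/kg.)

Water can give up m c ΔT = 0.335×4180×29.1 = 40749 J before reaching 0 °C.
Fully melting the ice requires m_ice L_f = 0.501×334000 = 167334 J.
40749 J < 167334 J, so only part of the ice melts and the system sits at 0 °C.
m_melt = 40749 / L_f = 0.122 kg.

m_melted ≈ 0.122 kg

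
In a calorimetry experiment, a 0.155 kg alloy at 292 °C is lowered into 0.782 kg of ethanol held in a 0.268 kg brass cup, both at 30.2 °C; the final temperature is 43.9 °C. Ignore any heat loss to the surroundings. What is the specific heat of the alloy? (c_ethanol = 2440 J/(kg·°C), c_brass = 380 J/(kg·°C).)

c ≈ 716 J/(kg·°C)

Setting the total heat transfer to zero:
0.155×c×(43.9 − 292) + 0.782×2440×(43.9 − 30.2) + 0.268×380×(43.9 − 30.2) = 0
-38.46 c = -27536
c = -27536/-38.46 ≈ 716 J/(kg·°C)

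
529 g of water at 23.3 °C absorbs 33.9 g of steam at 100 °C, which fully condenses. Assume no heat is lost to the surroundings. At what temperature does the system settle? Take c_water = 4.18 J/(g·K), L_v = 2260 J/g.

T_f ≈ 60.5 °C

Energy balance with sensible and latent terms:
condense steam: −33.9·2260 = −76614
  condensate cools 100→T: 33.9·4.18·(T − 100) = 141.7(T − 100)
  original water: 2211.2(T − 23.3)
2352.9 T = 76614 + 14170 + 51521 = 142306
T ≈ 60.48 °C (< 100 °C, so full condensation is consistent).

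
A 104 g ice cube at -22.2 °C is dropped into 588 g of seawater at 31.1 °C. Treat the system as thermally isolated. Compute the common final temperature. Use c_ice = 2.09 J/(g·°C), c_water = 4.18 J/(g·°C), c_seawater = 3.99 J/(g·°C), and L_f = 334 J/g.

Taking heat into each body as positive, Σ m c ΔT = 0:
ice -22.2→0 °C: 104×2.09×22.2 = 4825.4; melt ice: 104×334 = 34736; meltwater 0→T: 104×4.18×T = 434.72 T; seawater cools: 588×3.99×(T − 31.1) = 2346.1(T − 31.1)
2780.8 T = 72964 − 39561 = 33403
T ≈ 12.01 °C (positive, so assuming full melt was valid).

T_f ≈ 12.0 °C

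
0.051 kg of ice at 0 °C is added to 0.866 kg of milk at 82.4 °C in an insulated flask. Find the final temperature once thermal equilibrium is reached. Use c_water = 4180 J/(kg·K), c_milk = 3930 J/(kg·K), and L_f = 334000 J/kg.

T_f ≈ 72.8 °C

Energy conservation, ΣQ = 0:
fusion: m_ice L_f = 0.051·334000 = 17034; warm the meltwater: 213.18 T; milk: 3403.4(T − 82.4)
3616.6 T = 280439 − 17034 = 263405
T ≈ 72.83 °C. Since T > 0 °C, the all-ice-melts assumption holds.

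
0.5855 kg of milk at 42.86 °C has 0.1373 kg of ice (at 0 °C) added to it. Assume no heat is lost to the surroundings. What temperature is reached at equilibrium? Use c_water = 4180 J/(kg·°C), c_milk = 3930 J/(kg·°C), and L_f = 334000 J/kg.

T_f ≈ 18.4 °C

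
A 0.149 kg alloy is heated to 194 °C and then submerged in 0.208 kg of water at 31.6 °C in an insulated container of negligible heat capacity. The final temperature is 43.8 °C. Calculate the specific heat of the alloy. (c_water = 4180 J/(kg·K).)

c ≈ 474 J/(kg·K)

Energy conservation, ΣQ = 0:
0.149·c·(43.8 − 194) + 0.208·4180·(43.8 − 31.6) = 0
-22.38 c = -10607
c = -10607/-22.38 ≈ 474 J/(kg·K)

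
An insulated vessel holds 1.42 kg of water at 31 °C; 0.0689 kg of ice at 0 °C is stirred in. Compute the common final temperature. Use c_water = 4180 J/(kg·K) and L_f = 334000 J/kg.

T_f ≈ 25.9 °C

Let T be the final temperature. ΣQ_i = 0:
fusion: m_ice L_f = 0.0689×334000 = 23013; meltwater 0→T: 0.0689×4180×T = 288 T; water: 5935.6(T − 31)
6223.6 T = 184004 − 23013 = 160991
T ≈ 25.87 °C — above 0 °C, consistent with complete melting.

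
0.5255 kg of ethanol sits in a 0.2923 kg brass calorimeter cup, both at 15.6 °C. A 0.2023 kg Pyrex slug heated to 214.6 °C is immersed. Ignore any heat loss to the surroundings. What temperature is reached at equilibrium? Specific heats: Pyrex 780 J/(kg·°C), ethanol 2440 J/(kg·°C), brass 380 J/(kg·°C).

T_f ≈ 35.8 °C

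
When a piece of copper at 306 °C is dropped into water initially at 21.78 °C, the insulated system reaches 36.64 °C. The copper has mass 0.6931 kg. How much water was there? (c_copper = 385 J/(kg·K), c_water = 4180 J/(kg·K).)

|Q_copper| = |Q_water|:
0.6931×385×(306 − 36.64) = m×4180×(36.64 − 21.78)
62115 m = 71877  ⇒  m ≈ 1.157 kg

m ≈ 1.16 kg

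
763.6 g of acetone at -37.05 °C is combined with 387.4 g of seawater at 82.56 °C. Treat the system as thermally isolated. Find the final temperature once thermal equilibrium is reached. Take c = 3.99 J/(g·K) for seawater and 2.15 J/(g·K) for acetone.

T_f ≈ 21.0 °C

|Q_seawater| = |Q_acetone|:
387.4*3.99*(82.56 − T) = 763.6*2.15*(T − (-37.05))
1545.7(82.56 − T) = 1641.7(T − (-37.05))
3187.5 T = 66789  ⇒  T ≈ 20.95 °C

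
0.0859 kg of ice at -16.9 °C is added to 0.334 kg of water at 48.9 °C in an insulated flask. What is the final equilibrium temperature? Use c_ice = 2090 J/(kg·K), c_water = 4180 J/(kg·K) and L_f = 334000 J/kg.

T_f ≈ 20.8 °C

Energy balance with sensible and latent terms:
ice -16.9→0 °C: 0.0859·2090·16.9 = 3034.1; fusion: m_ice L_f = 0.0859·334000 = 28691; meltwater 0→T: 0.0859·4180·T = 359.06 T; water cools: 0.334·4180·(T − 48.9) = 1396.1(T − 48.9)
1755.2 T = 68270 − 31725 = 36546
T ≈ 20.82 °C — above 0 °C, consistent with complete melting.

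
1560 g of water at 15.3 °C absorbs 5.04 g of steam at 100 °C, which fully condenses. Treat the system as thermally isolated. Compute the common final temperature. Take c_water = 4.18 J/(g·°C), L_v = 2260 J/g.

T_f ≈ 17.3 °C

Energy balance with sensible and latent terms:
latent heat released on condensation: 5.04·2260 = 11390; condensate cools 100→T: 5.04·4.18·(T − 100) = 21.07(T − 100); water warms: 1560·4.18·(T − 15.3) = 6520.8(T − 15.3)
6541.9 T = 11390 + 2106.7 + 99768 = 113265
T ≈ 17.31 °C (< 100 °C, so full condensation is consistent).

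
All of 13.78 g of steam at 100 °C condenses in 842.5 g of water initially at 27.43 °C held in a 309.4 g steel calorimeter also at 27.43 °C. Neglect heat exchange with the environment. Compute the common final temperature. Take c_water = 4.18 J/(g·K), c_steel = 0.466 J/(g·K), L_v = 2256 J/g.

T_f ≈ 36.9 °C

Heat gained plus heat lost sum to zero:
latent heat released on condensation: 13.78×2256 = 31088
  condensate cools 100→T: 13.78×4.18×(T − 100) = 57.6(T − 100)
  water warms: 842.5×4.18×(T − 27.43) = 3521.6(T − 27.43)
  cup: 144.18(T − 27.43)
3723.4 T = 31088 + 5760 + 100554 = 137401
T ≈ 36.90 °C — below 100 °C, confirming all the steam condensed.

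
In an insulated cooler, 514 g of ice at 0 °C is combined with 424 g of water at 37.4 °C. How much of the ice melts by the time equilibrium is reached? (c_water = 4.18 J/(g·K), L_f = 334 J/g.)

Cooling the water to 0 °C releases 424·4.18·37.4 = 66285 J.
Fully melting the ice requires m_ice L_f = 514·334 = 171676 J.
Since 66285 < 171676 J, not all the ice melts; equilibrium is at 0 °C.
Mass melted = 66285/334 ≈ 198.5 g.

m_melted ≈ 198 g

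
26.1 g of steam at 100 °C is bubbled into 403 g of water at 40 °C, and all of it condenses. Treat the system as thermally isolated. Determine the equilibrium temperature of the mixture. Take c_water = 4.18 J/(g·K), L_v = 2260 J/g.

T_f ≈ 76.5 °C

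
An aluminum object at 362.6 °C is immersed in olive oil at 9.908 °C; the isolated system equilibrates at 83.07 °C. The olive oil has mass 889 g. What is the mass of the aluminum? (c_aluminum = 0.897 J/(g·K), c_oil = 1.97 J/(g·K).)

m ≈ 511 g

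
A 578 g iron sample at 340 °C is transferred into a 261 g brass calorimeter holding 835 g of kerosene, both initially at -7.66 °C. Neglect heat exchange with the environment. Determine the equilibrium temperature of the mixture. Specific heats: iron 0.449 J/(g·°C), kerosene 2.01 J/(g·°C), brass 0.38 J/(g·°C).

T_f ≈ 36.6 °C

T_f is the heat-capacity-weighted average of the initial temperatures:
T_f = (259.52·340 + 1678.3·(-7.66) + 99.18·(-7.66)) / (259.52 + 1678.3 + 99.18)
    = 74622 / 2037.1 ≈ 36.63 °C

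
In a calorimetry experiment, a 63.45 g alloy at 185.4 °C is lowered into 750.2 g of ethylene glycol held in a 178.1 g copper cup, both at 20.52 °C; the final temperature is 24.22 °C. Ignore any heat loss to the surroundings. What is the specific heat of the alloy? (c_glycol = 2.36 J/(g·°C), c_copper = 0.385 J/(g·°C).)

Taking heat into each body as positive, Σ m c ΔT = 0:
63.45·c·(24.22 − 185.4) + 750.2·2.36·(24.22 − 20.52) + 178.1·0.385·(24.22 − 20.52) = 0
-10227 c = -6804.4
c = -6804.4/-10227 ≈ 0.6654 J/(g·°C)

c ≈ 0.665 J/(g·°C)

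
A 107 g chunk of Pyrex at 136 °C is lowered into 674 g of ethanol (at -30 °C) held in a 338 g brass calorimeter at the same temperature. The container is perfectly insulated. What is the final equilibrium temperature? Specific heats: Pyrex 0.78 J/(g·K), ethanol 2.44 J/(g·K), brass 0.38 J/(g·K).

Let T be the final temperature. ΣQ_i = 0:
107*0.78*(T − 136) + 674*2.44*(T − (-30)) + 338*0.38*(T − (-30)) = 0
83.46(T − 136) + 1644.6(T − (-30)) + 128.44(T − (-30)) = 0
1856.5 T = -41839
T ≈ -22.54 °C

T_f ≈ -22.5 °C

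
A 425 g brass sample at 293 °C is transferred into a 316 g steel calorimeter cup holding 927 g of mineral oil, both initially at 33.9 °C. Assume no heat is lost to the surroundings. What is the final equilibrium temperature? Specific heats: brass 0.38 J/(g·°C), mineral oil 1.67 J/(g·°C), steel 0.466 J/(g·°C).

Heat gained plus heat lost sum to zero:
425×0.38×(T − 293) + 927×1.67×(T − 33.9) + 316×0.466×(T − 33.9) = 0
1856.8 T = 104792
T ≈ 56.44 °C

T_f ≈ 56.4 °C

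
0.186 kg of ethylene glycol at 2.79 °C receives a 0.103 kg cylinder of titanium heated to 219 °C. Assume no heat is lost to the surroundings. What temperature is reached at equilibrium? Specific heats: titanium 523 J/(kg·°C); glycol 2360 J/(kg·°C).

T_f ≈ 26.4 °C

Set heat shed by the hot body equal to heat absorbed by the cold body:
0.103·523·(219 − T) = 0.186·2360·(T − 2.79)
53.87(219 − T) = 438.96(T − 2.79)
492.83 T = 13022  ⇒  T ≈ 26.42 °C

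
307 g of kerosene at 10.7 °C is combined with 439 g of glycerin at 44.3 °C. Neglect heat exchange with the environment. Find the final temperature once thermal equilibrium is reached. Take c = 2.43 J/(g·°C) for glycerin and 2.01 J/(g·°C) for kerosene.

T_f ≈ 32.0 °C

Let T be the final temperature. ΣQ_i = 0:
439·2.43·(T − 44.3) + 307·2.01·(T − 10.7) = 0
1066.8(T − 44.3) + 617.07(T − 10.7) = 0
(1066.8 + 617.07) T = 1066.8·44.3 + 617.07·10.7
T ≈ 31.99 °C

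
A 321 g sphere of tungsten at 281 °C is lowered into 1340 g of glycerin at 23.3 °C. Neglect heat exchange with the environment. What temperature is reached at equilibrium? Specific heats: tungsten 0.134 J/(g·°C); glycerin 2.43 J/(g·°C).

T_f ≈ 26.7 °C

Set heat shed by the hot body equal to heat absorbed by the cold body:
321*0.134*(281 − T) = 1340*2.43*(T − 23.3)
43.01(281 − T) = 3256.2(T − 23.3)
3299.2 T = 87956  ⇒  T ≈ 26.66 °C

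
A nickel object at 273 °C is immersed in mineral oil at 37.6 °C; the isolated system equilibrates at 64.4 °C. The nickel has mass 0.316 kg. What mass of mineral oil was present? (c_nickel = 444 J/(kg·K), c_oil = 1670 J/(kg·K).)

m ≈ 0.654 kg

|Q_nickel| = |Q_oil|:
0.316×444×(273 − 64.4) = m×1670×(64.4 − 37.6)
44756 m = 29267  ⇒  m ≈ 0.6539 kg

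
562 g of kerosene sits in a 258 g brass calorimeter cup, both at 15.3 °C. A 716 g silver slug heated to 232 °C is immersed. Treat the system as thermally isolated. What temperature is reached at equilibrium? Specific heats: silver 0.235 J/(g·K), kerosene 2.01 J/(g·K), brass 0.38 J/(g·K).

Let T be the final temperature. ΣQ_i = 0:
716*0.235*(T − 232) + 562*2.01*(T − 15.3) + 258*0.38*(T − 15.3) = 0
1395.9 T = 57820
T = 57820 / 1395.9 = 41.4 °C

T_f ≈ 41.4 °C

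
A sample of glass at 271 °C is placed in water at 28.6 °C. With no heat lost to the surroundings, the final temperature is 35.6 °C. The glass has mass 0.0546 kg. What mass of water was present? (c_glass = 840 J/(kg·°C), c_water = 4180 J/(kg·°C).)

m ≈ 0.369 kg

Let T be the final temperature. ΣQ_i = 0:
0.0546·840·(35.6 − 271) + m·4180·(35.6 − 28.6) = 0
29260 m = 10796
m = 10796/29260 ≈ 0.369 kg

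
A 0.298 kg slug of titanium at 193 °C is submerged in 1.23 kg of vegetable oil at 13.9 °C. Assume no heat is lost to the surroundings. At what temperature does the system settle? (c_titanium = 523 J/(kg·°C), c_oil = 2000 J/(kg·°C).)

Setting the total heat transfer to zero:
0.298×523×(T − 193) + 1.23×2000×(T − 13.9) = 0
(155.85 + 2460) T = 155.85×193 + 2460×13.9
T = 64274/2615.9 ≈ 24.57 °C

T_f ≈ 24.6 °C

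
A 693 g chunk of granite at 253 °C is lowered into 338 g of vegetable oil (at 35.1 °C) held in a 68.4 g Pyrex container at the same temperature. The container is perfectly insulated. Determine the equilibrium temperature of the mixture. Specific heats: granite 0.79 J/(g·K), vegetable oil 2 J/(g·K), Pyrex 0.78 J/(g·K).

Net heat exchanged in the isolated system is zero:
693*0.79*(T − 253) + 338*2*(T − 35.1) + 68.4*0.78*(T − 35.1) = 0
1276.8 T = 164110
T = 164110 / 1276.8 = 129 °C

T_f ≈ 128.5 °C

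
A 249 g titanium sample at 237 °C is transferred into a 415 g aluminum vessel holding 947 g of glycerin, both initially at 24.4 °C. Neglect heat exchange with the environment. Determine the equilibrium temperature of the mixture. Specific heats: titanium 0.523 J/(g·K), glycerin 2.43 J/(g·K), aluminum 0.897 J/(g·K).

T_f = Σ m_i c_i T_i / Σ m_i c_i:
T_f = (130.23*237 + 2301.2*24.4 + 372.25*24.4) / (130.23 + 2301.2 + 372.25)
    = 96096 / 2803.7 ≈ 34.27 °C

T_f ≈ 34.3 °C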